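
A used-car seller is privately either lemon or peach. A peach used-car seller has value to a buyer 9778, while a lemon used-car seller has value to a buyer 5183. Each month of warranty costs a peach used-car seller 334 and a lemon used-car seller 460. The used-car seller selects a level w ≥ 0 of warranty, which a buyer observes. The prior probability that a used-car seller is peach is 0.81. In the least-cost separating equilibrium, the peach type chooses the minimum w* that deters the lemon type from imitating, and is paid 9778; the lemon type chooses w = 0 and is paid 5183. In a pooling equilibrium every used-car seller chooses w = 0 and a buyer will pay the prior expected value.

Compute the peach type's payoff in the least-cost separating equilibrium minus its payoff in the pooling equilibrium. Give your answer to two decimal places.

-2463.32

Least-cost separating signal: w* solves 5183 = 9778 − 460·w*, so w* = (9778 − 5183)/460 ≈ 9.9891.
Peach type's separating payoff: 9778 − 334 × w* = 9778 − 334 × (9778 − 5183)/460 = 9778 − 1534730/460 ≈ 6441.6304.
Pooling payoff: 0.81 × 9778 + 0.19 × 5183 = 8904.95.
Difference: 6441.6304 − 8904.95 = -2463.3196, i.e. -2463.32 to two decimal places.
The peach type would prefer the pooling outcome.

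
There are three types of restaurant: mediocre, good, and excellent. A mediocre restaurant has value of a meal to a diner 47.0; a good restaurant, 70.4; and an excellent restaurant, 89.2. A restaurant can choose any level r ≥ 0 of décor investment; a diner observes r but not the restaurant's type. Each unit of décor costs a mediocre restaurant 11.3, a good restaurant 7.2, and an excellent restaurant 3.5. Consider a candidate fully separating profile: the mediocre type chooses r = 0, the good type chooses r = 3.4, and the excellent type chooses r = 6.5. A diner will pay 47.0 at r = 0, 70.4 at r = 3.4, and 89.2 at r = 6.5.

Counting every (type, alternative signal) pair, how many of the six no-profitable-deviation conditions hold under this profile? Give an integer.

5

Mediocre (own payoff 47.0): to r=3.4 gives 70.4 − 11.3×3.4 = 31.98 → no gain ✓; to r=6.5 gives 89.2 − 11.3×6.5 = 15.75 → no gain ✓.
Excellent (own payoff 89.2 − 3.5×6.5 = 66.45): to r=0 gives 47.0 → no gain ✓; to r=3.4 gives 70.4 − 3.5×3.4 = 58.5 → no gain ✓.
Good (own payoff 70.4 − 7.2×3.4 = 45.92): to r=0 gives 47.0 → profitable ✗; to r=6.5 gives 89.2 − 7.2×6.5 = 42.4 → no gain ✓.
5 of the 6 constraints hold; not an equilibrium.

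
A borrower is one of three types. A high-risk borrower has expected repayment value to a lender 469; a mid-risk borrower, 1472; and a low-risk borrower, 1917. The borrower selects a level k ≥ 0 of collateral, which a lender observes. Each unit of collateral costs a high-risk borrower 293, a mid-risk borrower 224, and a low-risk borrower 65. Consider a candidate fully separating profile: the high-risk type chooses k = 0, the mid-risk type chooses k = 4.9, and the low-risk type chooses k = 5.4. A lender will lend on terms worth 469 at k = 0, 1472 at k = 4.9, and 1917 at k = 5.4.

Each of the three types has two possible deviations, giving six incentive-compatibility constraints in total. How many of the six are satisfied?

High-risk (own payoff 469): to k=4.9 gives 1472 − 293×4.9 = 36.3 → no gain ✓; to k=5.4 gives 1917 − 293×5.4 = 334.8 → no gain ✓.
Mid-risk (own payoff 1472 − 224×4.9 = 374.4): to k=0 gives 469 → profitable ✗; to k=5.4 gives 1917 − 224×5.4 = 707.4 → profitable ✗.
Low-risk (own payoff 1917 − 65×5.4 = 1566): to k=0 gives 469 → no gain ✓; to k=4.9 gives 1472 − 65×4.9 = 1153.5 → no gain ✓.
4 of the 6 constraints hold; not an equilibrium.

4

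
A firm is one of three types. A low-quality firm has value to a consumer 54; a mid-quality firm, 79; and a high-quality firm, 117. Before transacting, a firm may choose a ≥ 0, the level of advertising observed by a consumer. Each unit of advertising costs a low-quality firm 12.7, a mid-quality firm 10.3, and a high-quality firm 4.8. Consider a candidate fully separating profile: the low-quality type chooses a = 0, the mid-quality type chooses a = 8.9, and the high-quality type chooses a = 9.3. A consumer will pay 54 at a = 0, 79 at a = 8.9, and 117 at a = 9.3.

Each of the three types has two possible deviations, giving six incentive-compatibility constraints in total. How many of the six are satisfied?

4

Mid-quality (own payoff 79 − 10.3×8.9 = -12.67): to a=0 gives 54 → profitable ✗; to a=9.3 gives 117 − 10.3×9.3 = 21.21 → profitable ✗.
Low-quality (own payoff 54): to a=8.9 gives 79 − 12.7×8.9 = -34.03 → no gain ✓; to a=9.3 gives 117 − 12.7×9.3 = -1.11 → no gain ✓.
High-quality (own payoff 117 − 4.8×9.3 = 72.36): to a=0 gives 54 → no gain ✓; to a=8.9 gives 79 − 4.8×8.9 = 36.28 → no gain ✓.
4 of the 6 constraints hold; not an equilibrium.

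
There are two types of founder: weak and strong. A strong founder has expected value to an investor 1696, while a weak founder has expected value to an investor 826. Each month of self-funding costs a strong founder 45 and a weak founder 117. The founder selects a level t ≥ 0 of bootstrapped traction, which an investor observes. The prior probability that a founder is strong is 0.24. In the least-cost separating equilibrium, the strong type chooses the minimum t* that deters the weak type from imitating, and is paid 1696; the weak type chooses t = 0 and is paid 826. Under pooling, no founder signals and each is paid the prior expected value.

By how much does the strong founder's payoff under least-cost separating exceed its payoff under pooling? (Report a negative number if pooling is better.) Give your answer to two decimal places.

326.58

Least-cost separating signal: t* solves 826 = 1696 − 117·t*, so t* = (1696 − 826)/117 ≈ 7.4359.
Strong type's separating payoff: 1696 − 45 × t* = 1696 − 45 × (1696 − 826)/117 = 1696 − 39150/117 ≈ 1361.3846.
Pooling payoff: 0.24 × 1696 + 0.76 × 826 = 1034.8.
Difference: 1361.3846 − 1034.8 = 326.5846, i.e. 326.58 to two decimal places.
The strong type prefers to separate.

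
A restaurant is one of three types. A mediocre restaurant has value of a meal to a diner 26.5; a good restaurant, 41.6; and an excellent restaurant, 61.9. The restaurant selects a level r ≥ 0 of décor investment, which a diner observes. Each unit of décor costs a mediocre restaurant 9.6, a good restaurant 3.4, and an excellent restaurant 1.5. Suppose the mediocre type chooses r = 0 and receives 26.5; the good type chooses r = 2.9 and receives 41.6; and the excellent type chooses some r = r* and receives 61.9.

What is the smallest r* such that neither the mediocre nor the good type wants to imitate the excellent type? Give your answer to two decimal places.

8.87

Mediocre type (on-path payoff 26.5) won't mimic when 26.5 ≥ 61.9 − 9.6·r*, i.e. r* ≥ 3.69.
Good type (on-path payoff 41.6 − 3.4×2.9 = 31.74) won't mimic when 31.74 ≥ 61.9 − 3.4·r*, i.e. r* ≥ 8.87.
Both must hold, so r* = max(3.69, 8.87) = 8.87. The good type's constraint binds.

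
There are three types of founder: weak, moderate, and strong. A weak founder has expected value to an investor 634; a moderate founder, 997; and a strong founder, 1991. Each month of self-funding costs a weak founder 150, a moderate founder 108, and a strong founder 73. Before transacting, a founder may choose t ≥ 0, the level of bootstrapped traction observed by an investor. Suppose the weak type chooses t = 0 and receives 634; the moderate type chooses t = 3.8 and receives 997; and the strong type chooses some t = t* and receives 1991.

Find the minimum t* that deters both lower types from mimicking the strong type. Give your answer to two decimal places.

Moderate type (on-path payoff 997 − 108×3.8 = 586.6) won't mimic when 586.6 ≥ 1991 − 108·t*, i.e. t* ≥ 13.00.
Weak type (on-path payoff 634) won't mimic when 634 ≥ 1991 − 150·t*, i.e. t* ≥ 9.05.
Both must hold, so t* = max(9.05, 13.00) = 13.00. The moderate type's constraint binds.

13.00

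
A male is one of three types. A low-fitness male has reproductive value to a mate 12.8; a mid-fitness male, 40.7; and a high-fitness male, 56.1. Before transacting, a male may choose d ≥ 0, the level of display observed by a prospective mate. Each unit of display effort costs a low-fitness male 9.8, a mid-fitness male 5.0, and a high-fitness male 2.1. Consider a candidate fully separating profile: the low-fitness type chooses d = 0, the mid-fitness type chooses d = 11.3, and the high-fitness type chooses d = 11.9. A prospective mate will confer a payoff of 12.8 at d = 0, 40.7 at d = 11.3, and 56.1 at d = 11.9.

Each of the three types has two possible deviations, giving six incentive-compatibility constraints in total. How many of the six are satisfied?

Low-fitness (own payoff 12.8): to d=11.3 gives 40.7 − 9.8×11.3 = -70.04 → no gain ✓; to d=11.9 gives 56.1 − 9.8×11.9 = -60.52 → no gain ✓.
High-fitness (own payoff 56.1 − 2.1×11.9 = 31.11): to d=0 gives 12.8 → no gain ✓; to d=11.3 gives 40.7 − 2.1×11.3 = 16.97 → no gain ✓.
Mid-fitness (own payoff 40.7 − 5.0×11.3 = -15.8): to d=0 gives 12.8 → profitable ✗; to d=11.9 gives 56.1 − 5.0×11.9 = -3.4 → profitable ✗.
4 of the 6 constraints hold; not an equilibrium.

4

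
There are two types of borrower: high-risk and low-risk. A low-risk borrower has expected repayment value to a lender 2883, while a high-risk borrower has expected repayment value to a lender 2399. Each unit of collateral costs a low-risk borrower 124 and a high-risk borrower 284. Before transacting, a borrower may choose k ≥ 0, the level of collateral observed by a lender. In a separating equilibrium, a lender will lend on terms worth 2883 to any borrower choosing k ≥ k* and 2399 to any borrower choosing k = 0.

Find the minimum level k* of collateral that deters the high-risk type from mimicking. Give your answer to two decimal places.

A high-risk borrower choosing k = 0 receives 2399.
Imitating at k* instead would pay 2883 at cost 284·k*, netting 2883 − 284·k*.
Indifference: 2399 = 2883 − 284·k*, so k* = (2883 − 2399) / 284 ≈ 1.70.
This is the high-risk type's binding incentive-compatibility constraint; any k ≥ 1.70 sustains separation on that side.

1.70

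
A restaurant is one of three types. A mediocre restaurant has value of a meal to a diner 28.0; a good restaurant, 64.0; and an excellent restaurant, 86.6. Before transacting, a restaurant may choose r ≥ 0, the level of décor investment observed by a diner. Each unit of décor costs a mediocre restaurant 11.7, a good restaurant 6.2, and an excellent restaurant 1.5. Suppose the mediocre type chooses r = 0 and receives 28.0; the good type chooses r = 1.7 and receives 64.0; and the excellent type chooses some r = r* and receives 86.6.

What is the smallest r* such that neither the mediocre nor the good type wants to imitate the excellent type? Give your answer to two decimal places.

Mediocre type (on-path payoff 28.0) won't mimic when 28.0 ≥ 86.6 − 11.7·r*, i.e. r* ≥ 5.01.
Good type (on-path payoff 64.0 − 6.2×1.7 = 53.46) won't mimic when 53.46 ≥ 86.6 − 6.2·r*, i.e. r* ≥ 5.35.
Both must hold, so r* = max(5.01, 5.35) = 5.35. The good type's constraint binds.

5.35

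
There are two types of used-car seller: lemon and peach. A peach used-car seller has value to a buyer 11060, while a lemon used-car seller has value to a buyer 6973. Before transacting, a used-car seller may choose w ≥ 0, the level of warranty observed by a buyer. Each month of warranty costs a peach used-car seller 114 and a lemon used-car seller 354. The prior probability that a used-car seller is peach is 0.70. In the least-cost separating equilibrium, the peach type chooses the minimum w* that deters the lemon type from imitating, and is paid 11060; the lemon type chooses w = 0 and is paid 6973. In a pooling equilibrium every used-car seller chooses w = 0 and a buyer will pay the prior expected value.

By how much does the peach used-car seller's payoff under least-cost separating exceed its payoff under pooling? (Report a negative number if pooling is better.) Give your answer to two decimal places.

Least-cost separating signal: w* solves 6973 = 11060 − 354·w*, so w* = (11060 − 6973)/354 ≈ 11.5452.
Peach type's separating payoff: 11060 − 114 × w* = 11060 − 114 × (11060 − 6973)/354 = 11060 − 465918/354 ≈ 9743.8475.
Pooling payoff: 0.70 × 11060 + 0.30 × 6973 = 9833.9.
Difference: 9743.8475 − 9833.9 = -90.0525, i.e. -90.05 to two decimal places.
The peach type would prefer the pooling outcome.

-90.05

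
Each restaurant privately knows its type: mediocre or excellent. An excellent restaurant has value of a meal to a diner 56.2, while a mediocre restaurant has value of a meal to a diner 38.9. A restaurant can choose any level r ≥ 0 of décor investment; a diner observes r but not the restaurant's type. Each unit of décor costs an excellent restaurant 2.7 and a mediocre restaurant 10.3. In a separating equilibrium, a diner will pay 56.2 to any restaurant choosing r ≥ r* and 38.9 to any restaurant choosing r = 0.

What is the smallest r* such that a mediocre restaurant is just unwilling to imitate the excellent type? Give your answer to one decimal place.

A mediocre restaurant choosing r = 0 receives 38.9.
Imitating at r* instead would pay 56.2 at cost 10.3·r*, netting 56.2 − 10.3·r*.
Indifference: 38.9 = 56.2 − 10.3·r*, so r* = (56.2 − 38.9) / 10.3 ≈ 1.7.
At r* the mediocre type's incentive constraint just binds; the excellent type strictly prefers r* since its per-unit cost is lower.

1.7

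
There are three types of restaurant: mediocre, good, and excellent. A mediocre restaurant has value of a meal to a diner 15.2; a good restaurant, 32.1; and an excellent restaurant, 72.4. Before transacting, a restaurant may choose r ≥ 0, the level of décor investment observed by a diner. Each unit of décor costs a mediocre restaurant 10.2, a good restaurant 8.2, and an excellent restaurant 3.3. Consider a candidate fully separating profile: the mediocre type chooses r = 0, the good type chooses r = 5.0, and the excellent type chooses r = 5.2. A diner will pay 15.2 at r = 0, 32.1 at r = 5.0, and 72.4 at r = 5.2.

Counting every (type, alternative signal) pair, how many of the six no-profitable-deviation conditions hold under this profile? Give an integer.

3

Good (own payoff 32.1 − 8.2×5.0 = -8.9): to r=0 gives 15.2 → profitable ✗; to r=5.2 gives 72.4 − 8.2×5.2 = 29.76 → profitable ✗.
Mediocre (own payoff 15.2): to r=5.0 gives 32.1 − 10.2×5.0 = -18.9 → no gain ✓; to r=5.2 gives 72.4 − 10.2×5.2 = 19.36 → profitable ✗.
Excellent (own payoff 72.4 − 3.3×5.2 = 55.24): to r=0 gives 15.2 → no gain ✓; to r=5.0 gives 32.1 − 3.3×5.0 = 15.6 → no gain ✓.
3 of the 6 constraints hold; not an equilibrium.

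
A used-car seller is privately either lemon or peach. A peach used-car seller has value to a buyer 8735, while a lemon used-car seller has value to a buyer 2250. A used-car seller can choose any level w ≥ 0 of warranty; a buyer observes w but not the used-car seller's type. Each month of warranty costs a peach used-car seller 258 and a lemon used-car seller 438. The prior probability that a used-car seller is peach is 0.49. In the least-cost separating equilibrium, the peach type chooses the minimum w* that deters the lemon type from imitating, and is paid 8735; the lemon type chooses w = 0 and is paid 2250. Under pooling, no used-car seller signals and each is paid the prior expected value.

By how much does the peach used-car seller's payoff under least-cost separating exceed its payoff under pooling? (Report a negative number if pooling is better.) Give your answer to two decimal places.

-512.58

Least-cost separating signal: w* solves 2250 = 8735 − 438·w*, so w* = (8735 − 2250)/438 ≈ 14.8059.
Peach type's separating payoff: 8735 − 258 × w* = 8735 − 258 × (8735 − 2250)/438 = 8735 − 1673130/438 ≈ 4915.0685.
Pooling payoff: 0.49 × 8735 + 0.51 × 2250 = 5427.65.
Difference: 4915.0685 − 5427.65 = -512.5815, i.e. -512.58 to two decimal places.
The peach type would prefer the pooling outcome.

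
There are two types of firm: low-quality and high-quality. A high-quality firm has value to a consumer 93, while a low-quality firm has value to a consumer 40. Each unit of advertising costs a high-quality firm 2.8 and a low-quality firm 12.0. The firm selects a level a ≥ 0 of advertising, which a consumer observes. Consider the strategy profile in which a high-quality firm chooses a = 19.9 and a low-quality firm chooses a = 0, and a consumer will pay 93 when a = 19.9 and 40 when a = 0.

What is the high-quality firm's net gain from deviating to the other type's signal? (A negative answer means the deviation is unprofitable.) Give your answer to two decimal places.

2.72

Playing a = 19.9 the high-quality firm receives 93 − 2.8 × 19.9 = 37.28.
Deviating to a = 0 yields 40 instead.
Gain from deviating: 40 − 37.28 = 2.72.
The gain is positive, so the high-quality type's incentive-compatibility constraint is violated — this profile is not a separating equilibrium.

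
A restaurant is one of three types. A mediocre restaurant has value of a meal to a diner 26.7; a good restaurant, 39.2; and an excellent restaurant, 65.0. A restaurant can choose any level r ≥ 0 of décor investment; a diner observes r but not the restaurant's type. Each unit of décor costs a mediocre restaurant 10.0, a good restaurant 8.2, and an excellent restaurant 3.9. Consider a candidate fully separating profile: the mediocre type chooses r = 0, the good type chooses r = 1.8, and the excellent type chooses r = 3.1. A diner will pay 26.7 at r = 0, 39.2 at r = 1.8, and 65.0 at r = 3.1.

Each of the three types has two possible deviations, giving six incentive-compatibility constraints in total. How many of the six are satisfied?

3

Excellent (own payoff 65.0 − 3.9×3.1 = 52.91): to r=0 gives 26.7 → no gain ✓; to r=1.8 gives 39.2 − 3.9×1.8 = 32.18 → no gain ✓.
Mediocre (own payoff 26.7): to r=1.8 gives 39.2 − 10.0×1.8 = 21.2 → no gain ✓; to r=3.1 gives 65.0 − 10.0×3.1 = 34 → profitable ✗.
Good (own payoff 39.2 − 8.2×1.8 = 24.44): to r=0 gives 26.7 → profitable ✗; to r=3.1 gives 65.0 − 8.2×3.1 = 39.58 → profitable ✗.
3 of the 6 constraints hold; not an equilibrium.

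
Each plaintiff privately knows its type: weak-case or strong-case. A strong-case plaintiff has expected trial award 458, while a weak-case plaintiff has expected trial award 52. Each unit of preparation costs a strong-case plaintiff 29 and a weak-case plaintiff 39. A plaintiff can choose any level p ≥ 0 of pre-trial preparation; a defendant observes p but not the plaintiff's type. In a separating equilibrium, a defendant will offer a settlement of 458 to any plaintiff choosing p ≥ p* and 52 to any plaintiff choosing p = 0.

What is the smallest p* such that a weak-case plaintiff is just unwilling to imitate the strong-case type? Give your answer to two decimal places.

A weak-case plaintiff choosing p = 0 receives 52.
Imitating at p* instead would pay 458 at cost 39·p*, netting 458 − 39·p*.
Indifference: 52 = 458 − 39·p*, so p* = (458 − 52) / 39 ≈ 10.41.
This is the weak-case type's binding incentive-compatibility constraint; any p ≥ 10.41 sustains separation on that side.

10.41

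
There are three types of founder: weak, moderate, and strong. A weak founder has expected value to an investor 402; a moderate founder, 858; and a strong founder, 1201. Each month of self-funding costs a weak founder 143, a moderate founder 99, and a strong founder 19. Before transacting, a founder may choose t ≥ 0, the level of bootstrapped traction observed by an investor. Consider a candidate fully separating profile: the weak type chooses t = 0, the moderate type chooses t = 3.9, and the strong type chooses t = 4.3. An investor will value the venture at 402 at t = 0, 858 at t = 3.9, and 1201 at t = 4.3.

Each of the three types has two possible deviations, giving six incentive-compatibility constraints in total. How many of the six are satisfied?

Weak (own payoff 402): to t=3.9 gives 858 − 143×3.9 = 300.3 → no gain ✓; to t=4.3 gives 1201 − 143×4.3 = 586.1 → profitable ✗.
Strong (own payoff 1201 − 19×4.3 = 1119.3): to t=0 gives 402 → no gain ✓; to t=3.9 gives 858 − 19×3.9 = 783.9 → no gain ✓.
Moderate (own payoff 858 − 99×3.9 = 471.9): to t=0 gives 402 → no gain ✓; to t=4.3 gives 1201 − 99×4.3 = 775.3 → profitable ✗.
4 of the 6 constraints hold; not an equilibrium.

4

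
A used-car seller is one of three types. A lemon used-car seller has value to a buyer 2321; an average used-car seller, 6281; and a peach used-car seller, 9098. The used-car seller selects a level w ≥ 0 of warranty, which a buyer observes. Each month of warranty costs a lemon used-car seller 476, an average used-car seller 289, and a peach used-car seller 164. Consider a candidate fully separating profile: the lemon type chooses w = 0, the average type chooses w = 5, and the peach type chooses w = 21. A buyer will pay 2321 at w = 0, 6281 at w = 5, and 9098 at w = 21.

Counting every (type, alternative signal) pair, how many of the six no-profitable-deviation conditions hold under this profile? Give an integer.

Peach (own payoff 9098 − 164×21 = 5654): to w=0 gives 2321 → no gain ✓; to w=5 gives 6281 − 164×5 = 5461 → no gain ✓.
Lemon (own payoff 2321): to w=5 gives 6281 − 476×5 = 3901 → profitable ✗; to w=21 gives 9098 − 476×21 = -898 → no gain ✓.
Average (own payoff 6281 − 289×5 = 4836): to w=0 gives 2321 → no gain ✓; to w=21 gives 9098 − 289×21 = 3029 → no gain ✓.
5 of the 6 constraints hold; not an equilibrium.

5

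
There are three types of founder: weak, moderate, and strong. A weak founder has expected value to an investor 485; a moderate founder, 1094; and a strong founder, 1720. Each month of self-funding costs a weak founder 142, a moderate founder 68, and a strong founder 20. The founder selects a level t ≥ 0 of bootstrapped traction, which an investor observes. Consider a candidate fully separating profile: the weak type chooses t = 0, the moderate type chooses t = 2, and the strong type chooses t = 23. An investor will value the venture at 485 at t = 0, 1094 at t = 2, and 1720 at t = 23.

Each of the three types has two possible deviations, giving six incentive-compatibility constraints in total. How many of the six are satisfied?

5

Strong (own payoff 1720 − 20×23 = 1260): to t=0 gives 485 → no gain ✓; to t=2 gives 1094 − 20×2 = 1054 → no gain ✓.
Weak (own payoff 485): to t=2 gives 1094 − 142×2 = 810 → profitable ✗; to t=23 gives 1720 − 142×23 = -1546 → no gain ✓.
Moderate (own payoff 1094 − 68×2 = 958): to t=0 gives 485 → no gain ✓; to t=23 gives 1720 − 68×23 = 156 → no gain ✓.
5 of the 6 constraints hold; not an equilibrium.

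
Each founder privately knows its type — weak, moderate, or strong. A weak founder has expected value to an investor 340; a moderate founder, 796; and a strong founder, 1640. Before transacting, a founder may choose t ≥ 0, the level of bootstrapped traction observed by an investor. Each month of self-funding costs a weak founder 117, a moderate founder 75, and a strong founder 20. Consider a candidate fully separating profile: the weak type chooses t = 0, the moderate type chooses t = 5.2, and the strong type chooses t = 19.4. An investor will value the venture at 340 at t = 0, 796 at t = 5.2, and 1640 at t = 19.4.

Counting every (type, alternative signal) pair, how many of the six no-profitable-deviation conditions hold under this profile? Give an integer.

Weak (own payoff 340): to t=5.2 gives 796 − 117×5.2 = 187.6 → no gain ✓; to t=19.4 gives 1640 − 117×19.4 = -629.8 → no gain ✓.
Moderate (own payoff 796 − 75×5.2 = 406): to t=0 gives 340 → no gain ✓; to t=19.4 gives 1640 − 75×19.4 = 185 → no gain ✓.
Strong (own payoff 1640 − 20×19.4 = 1252): to t=0 gives 340 → no gain ✓; to t=5.2 gives 796 − 20×5.2 = 692 → no gain ✓.
6 of the 6 constraints hold; this profile is a separating equilibrium.

6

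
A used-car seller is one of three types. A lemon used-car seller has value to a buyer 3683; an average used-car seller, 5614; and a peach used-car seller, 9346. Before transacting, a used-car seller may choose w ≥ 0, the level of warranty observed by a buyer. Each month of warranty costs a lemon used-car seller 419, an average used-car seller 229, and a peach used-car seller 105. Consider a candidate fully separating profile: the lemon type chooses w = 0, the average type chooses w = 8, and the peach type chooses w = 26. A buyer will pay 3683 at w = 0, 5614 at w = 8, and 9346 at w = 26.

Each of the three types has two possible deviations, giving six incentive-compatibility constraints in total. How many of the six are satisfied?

6

Peach (own payoff 9346 − 105×26 = 6616): to w=0 gives 3683 → no gain ✓; to w=8 gives 5614 − 105×8 = 4774 → no gain ✓.
Average (own payoff 5614 − 229×8 = 3782): to w=0 gives 3683 → no gain ✓; to w=26 gives 9346 − 229×26 = 3392 → no gain ✓.
Lemon (own payoff 3683): to w=8 gives 5614 − 419×8 = 2262 → no gain ✓; to w=26 gives 9346 − 419×26 = -1548 → no gain ✓.
6 of the 6 constraints hold; this profile is a separating equilibrium.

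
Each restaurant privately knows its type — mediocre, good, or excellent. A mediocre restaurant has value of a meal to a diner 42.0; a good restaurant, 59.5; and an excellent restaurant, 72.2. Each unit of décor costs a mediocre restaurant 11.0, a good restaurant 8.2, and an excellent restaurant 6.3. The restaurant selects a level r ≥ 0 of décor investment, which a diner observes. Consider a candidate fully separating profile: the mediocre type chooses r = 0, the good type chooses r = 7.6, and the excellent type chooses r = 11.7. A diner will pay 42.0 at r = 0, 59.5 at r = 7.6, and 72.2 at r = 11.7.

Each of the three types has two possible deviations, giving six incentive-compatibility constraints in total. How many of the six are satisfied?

Excellent (own payoff 72.2 − 6.3×11.7 = -1.51): to r=0 gives 42.0 → profitable ✗; to r=7.6 gives 59.5 − 6.3×7.6 = 11.62 → profitable ✗.
Good (own payoff 59.5 − 8.2×7.6 = -2.82): to r=0 gives 42.0 → profitable ✗; to r=11.7 gives 72.2 − 8.2×11.7 = -23.74 → no gain ✓.
Mediocre (own payoff 42.0): to r=7.6 gives 59.5 − 11.0×7.6 = -24.1 → no gain ✓; to r=11.7 gives 72.2 − 11.0×11.7 = -56.5 → no gain ✓.
3 of the 6 constraints hold; not an equilibrium.

3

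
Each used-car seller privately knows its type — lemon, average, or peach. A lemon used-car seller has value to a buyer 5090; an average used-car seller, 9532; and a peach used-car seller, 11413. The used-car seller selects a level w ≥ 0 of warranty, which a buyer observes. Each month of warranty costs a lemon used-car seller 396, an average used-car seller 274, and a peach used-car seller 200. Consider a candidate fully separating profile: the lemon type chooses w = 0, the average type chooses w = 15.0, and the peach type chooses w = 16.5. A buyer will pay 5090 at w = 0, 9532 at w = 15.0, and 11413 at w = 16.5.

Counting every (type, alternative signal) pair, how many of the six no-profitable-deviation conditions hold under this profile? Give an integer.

5

Peach (own payoff 11413 − 200×16.5 = 8113): to w=0 gives 5090 → no gain ✓; to w=15.0 gives 9532 − 200×15.0 = 6532 → no gain ✓.
Lemon (own payoff 5090): to w=15.0 gives 9532 − 396×15.0 = 3592 → no gain ✓; to w=16.5 gives 11413 − 396×16.5 = 4879 → no gain ✓.
Average (own payoff 9532 − 274×15.0 = 5422): to w=0 gives 5090 → no gain ✓; to w=16.5 gives 11413 − 274×16.5 = 6892 → profitable ✗.
5 of the 6 constraints hold; not an equilibrium.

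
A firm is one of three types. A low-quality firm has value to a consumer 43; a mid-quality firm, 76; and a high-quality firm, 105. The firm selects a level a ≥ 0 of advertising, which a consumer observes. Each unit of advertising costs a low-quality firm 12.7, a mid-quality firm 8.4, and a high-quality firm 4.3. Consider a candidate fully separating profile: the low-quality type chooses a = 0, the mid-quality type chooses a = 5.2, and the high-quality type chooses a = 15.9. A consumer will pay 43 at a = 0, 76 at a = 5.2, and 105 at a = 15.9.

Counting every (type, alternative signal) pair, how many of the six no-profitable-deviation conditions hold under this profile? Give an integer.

Mid-quality (own payoff 76 − 8.4×5.2 = 32.32): to a=0 gives 43 → profitable ✗; to a=15.9 gives 105 − 8.4×15.9 = -28.56 → no gain ✓.
Low-quality (own payoff 43): to a=5.2 gives 76 − 12.7×5.2 = 9.96 → no gain ✓; to a=15.9 gives 105 − 12.7×15.9 = -96.93 → no gain ✓.
High-quality (own payoff 105 − 4.3×15.9 = 36.63): to a=0 gives 43 → profitable ✗; to a=5.2 gives 76 − 4.3×5.2 = 53.64 → profitable ✗.
3 of the 6 constraints hold; not an equilibrium.

3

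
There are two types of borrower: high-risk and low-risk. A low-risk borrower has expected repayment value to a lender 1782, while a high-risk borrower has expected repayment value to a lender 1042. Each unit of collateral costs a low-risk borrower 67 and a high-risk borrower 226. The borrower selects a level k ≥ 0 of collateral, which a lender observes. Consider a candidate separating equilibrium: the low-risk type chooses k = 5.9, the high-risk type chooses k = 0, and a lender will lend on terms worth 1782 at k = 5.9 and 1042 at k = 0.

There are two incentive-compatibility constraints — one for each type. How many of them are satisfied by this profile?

2

Low-risk type: signal → 1782 − 67 × 5.9 = 1386.7; deviate to 0 → 1042. IC holds (1386.7 ≥ 1042).
High-risk type: stay at 0 → 1042; mimic → 1782 − 226 × 5.9 = 448.6. IC holds (1042 ≥ 448.6).
2 of 2 constraints hold, so this is a separating equilibrium.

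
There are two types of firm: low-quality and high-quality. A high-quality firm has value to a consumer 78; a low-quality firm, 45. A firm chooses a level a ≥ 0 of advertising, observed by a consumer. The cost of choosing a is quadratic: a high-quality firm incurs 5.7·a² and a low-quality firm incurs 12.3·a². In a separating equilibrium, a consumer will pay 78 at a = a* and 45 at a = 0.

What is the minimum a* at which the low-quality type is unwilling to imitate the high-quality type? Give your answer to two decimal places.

1.64

The low-quality type at a = 0 receives 45; imitating at a* yields 78 − 12.3·a*².
Indifference: 45 = 78 − 12.3·a*², so a*² = (78 − 45) / 12.3 ≈ 2.6829.
a* = √2.6829 ≈ 1.64.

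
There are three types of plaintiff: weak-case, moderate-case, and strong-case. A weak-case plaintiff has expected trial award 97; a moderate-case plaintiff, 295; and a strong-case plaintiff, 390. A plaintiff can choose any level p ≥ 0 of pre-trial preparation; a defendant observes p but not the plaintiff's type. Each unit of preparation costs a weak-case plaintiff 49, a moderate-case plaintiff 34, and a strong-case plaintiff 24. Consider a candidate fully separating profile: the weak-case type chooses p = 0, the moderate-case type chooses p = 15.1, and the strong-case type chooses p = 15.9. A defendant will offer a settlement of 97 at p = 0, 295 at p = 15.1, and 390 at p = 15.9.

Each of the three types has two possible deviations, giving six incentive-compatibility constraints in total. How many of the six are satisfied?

Moderate-case (own payoff 295 − 34×15.1 = -218.4): to p=0 gives 97 → profitable ✗; to p=15.9 gives 390 − 34×15.9 = -150.6 → profitable ✗.
Strong-case (own payoff 390 − 24×15.9 = 8.4): to p=0 gives 97 → profitable ✗; to p=15.1 gives 295 − 24×15.1 = -67.4 → no gain ✓.
Weak-case (own payoff 97): to p=15.1 gives 295 − 49×15.1 = -444.9 → no gain ✓; to p=15.9 gives 390 − 49×15.9 = -389.1 → no gain ✓.
3 of the 6 constraints hold; not an equilibrium.

3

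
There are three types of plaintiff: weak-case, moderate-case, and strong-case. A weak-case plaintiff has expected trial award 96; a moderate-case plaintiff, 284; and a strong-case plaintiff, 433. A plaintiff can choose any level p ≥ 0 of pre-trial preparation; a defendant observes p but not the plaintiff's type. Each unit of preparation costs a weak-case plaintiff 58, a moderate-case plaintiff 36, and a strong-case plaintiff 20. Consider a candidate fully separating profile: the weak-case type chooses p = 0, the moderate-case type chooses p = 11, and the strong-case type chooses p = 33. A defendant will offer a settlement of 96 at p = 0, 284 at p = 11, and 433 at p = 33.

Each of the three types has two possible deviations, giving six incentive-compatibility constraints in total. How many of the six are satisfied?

Moderate-case (own payoff 284 − 36×11 = -112): to p=0 gives 96 → profitable ✗; to p=33 gives 433 − 36×33 = -755 → no gain ✓.
Strong-case (own payoff 433 − 20×33 = -227): to p=0 gives 96 → profitable ✗; to p=11 gives 284 − 20×11 = 64 → profitable ✗.
Weak-case (own payoff 96): to p=11 gives 284 − 58×11 = -354 → no gain ✓; to p=33 gives 433 − 58×33 = -1481 → no gain ✓.
3 of the 6 constraints hold; not an equilibrium.

3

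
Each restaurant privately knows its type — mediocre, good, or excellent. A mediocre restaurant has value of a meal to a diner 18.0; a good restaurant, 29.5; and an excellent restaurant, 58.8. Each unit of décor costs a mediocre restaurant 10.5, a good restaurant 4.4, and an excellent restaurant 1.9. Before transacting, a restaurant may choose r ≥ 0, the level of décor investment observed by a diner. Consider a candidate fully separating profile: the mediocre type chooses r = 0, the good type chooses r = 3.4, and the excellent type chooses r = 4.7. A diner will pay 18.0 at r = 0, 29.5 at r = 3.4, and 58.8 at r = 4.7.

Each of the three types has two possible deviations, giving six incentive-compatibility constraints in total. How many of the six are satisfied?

Excellent (own payoff 58.8 − 1.9×4.7 = 49.87): to r=0 gives 18.0 → no gain ✓; to r=3.4 gives 29.5 − 1.9×3.4 = 23.04 → no gain ✓.
Mediocre (own payoff 18.0): to r=3.4 gives 29.5 − 10.5×3.4 = -6.2 → no gain ✓; to r=4.7 gives 58.8 − 10.5×4.7 = 9.45 → no gain ✓.
Good (own payoff 29.5 − 4.4×3.4 = 14.54): to r=0 gives 18.0 → profitable ✗; to r=4.7 gives 58.8 − 4.4×4.7 = 38.12 → profitable ✗.
4 of the 6 constraints hold; not an equilibrium.

4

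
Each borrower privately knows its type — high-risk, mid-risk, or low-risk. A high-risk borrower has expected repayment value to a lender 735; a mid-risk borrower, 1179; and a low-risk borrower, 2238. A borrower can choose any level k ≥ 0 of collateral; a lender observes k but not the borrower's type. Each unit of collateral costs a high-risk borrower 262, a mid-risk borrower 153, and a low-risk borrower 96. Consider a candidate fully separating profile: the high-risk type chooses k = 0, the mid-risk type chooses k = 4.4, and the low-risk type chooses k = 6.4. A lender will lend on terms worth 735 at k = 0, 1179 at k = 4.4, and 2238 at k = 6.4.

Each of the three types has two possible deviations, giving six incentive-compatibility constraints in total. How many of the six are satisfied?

4

Mid-risk (own payoff 1179 − 153×4.4 = 505.8): to k=0 gives 735 → profitable ✗; to k=6.4 gives 2238 − 153×6.4 = 1258.8 → profitable ✗.
High-risk (own payoff 735): to k=4.4 gives 1179 − 262×4.4 = 26.2 → no gain ✓; to k=6.4 gives 2238 − 262×6.4 = 561.2 → no gain ✓.
Low-risk (own payoff 2238 − 96×6.4 = 1623.6): to k=0 gives 735 → no gain ✓; to k=4.4 gives 1179 − 96×4.4 = 756.6 → no gain ✓.
4 of the 6 constraints hold; not an equilibrium.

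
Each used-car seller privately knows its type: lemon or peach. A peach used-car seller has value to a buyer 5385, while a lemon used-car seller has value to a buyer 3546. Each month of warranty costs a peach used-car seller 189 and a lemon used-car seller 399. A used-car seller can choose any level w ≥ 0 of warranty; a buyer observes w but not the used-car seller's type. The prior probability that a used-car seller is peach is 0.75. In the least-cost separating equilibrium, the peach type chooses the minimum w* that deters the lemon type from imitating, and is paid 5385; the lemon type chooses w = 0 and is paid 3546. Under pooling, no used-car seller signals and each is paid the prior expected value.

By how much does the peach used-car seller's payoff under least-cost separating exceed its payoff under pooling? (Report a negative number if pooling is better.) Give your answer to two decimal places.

Least-cost separating signal: w* solves 3546 = 5385 − 399·w*, so w* = (5385 − 3546)/399 ≈ 4.6090.
Peach type's separating payoff: 5385 − 189 × w* = 5385 − 189 × (5385 − 3546)/399 = 5385 − 347571/399 ≈ 4513.8947.
Pooling payoff: 0.75 × 5385 + 0.25 × 3546 = 4925.25.
Difference: 4513.8947 − 4925.25 = -411.3553, i.e. -411.36 to two decimal places.
The peach type would prefer the pooling outcome.

-411.36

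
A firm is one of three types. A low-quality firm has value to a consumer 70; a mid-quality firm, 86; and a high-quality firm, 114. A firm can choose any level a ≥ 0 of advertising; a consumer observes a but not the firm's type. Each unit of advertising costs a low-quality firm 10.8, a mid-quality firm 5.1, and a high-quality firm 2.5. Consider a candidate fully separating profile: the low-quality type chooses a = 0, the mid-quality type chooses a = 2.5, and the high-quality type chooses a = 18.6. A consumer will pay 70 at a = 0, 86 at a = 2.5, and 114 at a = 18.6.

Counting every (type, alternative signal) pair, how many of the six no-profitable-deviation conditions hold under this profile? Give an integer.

Mid-quality (own payoff 86 − 5.1×2.5 = 73.25): to a=0 gives 70 → no gain ✓; to a=18.6 gives 114 − 5.1×18.6 = 19.14 → no gain ✓.
High-quality (own payoff 114 − 2.5×18.6 = 67.5): to a=0 gives 70 → profitable ✗; to a=2.5 gives 86 − 2.5×2.5 = 79.75 → profitable ✗.
Low-quality (own payoff 70): to a=2.5 gives 86 − 10.8×2.5 = 59 → no gain ✓; to a=18.6 gives 114 − 10.8×18.6 = -86.88 → no gain ✓.
4 of the 6 constraints hold; not an equilibrium.

4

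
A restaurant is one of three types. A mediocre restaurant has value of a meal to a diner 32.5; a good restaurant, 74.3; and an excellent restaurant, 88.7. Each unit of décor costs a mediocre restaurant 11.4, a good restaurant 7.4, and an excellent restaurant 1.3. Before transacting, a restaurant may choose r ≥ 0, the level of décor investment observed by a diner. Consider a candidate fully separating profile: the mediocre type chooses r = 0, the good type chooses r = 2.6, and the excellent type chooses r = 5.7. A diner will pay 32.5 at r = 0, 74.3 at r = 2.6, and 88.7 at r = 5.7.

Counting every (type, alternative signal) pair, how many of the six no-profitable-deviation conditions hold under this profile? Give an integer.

Mediocre (own payoff 32.5): to r=2.6 gives 74.3 − 11.4×2.6 = 44.66 → profitable ✗; to r=5.7 gives 88.7 − 11.4×5.7 = 23.72 → no gain ✓.
Excellent (own payoff 88.7 − 1.3×5.7 = 81.29): to r=0 gives 32.5 → no gain ✓; to r=2.6 gives 74.3 − 1.3×2.6 = 70.92 → no gain ✓.
Good (own payoff 74.3 − 7.4×2.6 = 55.06): to r=0 gives 32.5 → no gain ✓; to r=5.7 gives 88.7 − 7.4×5.7 = 46.52 → no gain ✓.
5 of the 6 constraints hold; not an equilibrium.

5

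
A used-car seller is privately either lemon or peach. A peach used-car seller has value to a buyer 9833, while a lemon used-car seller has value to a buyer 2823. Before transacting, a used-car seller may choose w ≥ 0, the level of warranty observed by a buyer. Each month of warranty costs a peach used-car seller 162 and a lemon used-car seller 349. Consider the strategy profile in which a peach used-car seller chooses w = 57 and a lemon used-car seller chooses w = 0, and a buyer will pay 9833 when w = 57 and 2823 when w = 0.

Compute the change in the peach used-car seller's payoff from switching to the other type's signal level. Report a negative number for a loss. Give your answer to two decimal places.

2224.00

Playing w = 57 the peach used-car seller receives 9833 − 162 × 57 = 599.
Deviating to w = 0 yields 2823 instead.
Gain from deviating: 2823 − 599 = 2224.00.
The gain is positive, so the peach type's incentive-compatibility constraint is violated — this profile is not a separating equilibrium.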